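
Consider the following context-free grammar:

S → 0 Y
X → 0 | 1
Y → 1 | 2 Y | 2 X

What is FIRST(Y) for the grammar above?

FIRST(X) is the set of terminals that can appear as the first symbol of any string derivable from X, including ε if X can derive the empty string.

We compute FIRST(Y) using the standard algorithm.
FIRST(S) = {0}
FIRST(X) = {0, 1}
FIRST(Y) = {1, 2}
Therefore, FIRST(Y) = {1, 2}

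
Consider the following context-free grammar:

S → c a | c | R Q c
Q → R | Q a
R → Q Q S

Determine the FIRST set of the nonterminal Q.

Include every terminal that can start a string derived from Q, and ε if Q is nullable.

We compute FIRST(Q) using the standard algorithm.
FIRST(Q) = {}
FIRST(R) = {}
FIRST(S) = {c}
Therefore, FIRST(Q) = {}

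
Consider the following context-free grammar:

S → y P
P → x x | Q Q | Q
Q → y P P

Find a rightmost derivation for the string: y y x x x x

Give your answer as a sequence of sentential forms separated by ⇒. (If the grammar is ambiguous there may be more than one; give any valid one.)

S ⇒ y P ⇒ y Q ⇒ y y P P ⇒ y y P x x ⇒ y y x x x x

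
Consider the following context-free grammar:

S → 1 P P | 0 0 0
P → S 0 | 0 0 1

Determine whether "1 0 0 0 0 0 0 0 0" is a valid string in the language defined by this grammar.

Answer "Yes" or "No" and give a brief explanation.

Yes - a valid derivation exists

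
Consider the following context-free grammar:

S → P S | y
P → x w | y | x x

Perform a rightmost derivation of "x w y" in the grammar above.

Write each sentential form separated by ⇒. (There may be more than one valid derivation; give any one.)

S ⇒ P S ⇒ P y ⇒ x w y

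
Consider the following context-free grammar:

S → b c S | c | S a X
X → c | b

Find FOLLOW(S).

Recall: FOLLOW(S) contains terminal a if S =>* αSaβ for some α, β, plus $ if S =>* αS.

We compute FOLLOW(S) using the standard algorithm.
FOLLOW(S) starts with {$}.
FIRST(S) = {b, c}
FIRST(X) = {b, c}
FOLLOW(S) = {$, a}
FOLLOW(X) = {$, a}
Therefore, FOLLOW(S) = {$, a}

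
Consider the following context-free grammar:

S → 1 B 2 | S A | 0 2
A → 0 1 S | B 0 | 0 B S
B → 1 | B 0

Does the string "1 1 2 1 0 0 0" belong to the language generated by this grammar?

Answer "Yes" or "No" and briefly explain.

Yes - a valid derivation exists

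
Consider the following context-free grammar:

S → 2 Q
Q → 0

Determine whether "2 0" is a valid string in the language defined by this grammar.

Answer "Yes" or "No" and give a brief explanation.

Yes - a valid derivation exists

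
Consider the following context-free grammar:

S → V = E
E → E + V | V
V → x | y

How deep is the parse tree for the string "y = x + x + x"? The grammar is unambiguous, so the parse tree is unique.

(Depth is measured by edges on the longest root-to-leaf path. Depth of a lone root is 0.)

5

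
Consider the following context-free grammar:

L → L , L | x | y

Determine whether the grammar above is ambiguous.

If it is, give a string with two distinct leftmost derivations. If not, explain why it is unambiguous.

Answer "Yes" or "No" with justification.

Yes - the string 'y , y , y , x , x , x' has two distinct leftmost derivations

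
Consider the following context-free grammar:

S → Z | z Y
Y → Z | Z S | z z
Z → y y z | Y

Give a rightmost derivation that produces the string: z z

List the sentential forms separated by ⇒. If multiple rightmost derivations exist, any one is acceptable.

S ⇒ Z ⇒ Y ⇒ z z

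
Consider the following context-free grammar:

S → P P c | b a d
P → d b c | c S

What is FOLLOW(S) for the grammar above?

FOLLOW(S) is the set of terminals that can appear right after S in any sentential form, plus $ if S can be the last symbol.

We compute FOLLOW(S) using the standard algorithm.
FOLLOW(S) starts with {$}.
FIRST(P) = {c, d}
FIRST(S) = {b, c, d}
FOLLOW(P) = {c, d}
FOLLOW(S) = {$, c, d}
Therefore, FOLLOW(S) = {$, c, d}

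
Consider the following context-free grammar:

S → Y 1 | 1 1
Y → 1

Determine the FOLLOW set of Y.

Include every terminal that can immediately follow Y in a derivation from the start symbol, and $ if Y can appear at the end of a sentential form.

We compute FOLLOW(Y) using the standard algorithm.
FOLLOW(S) starts with {$}.
FIRST(S) = {1}
FIRST(Y) = {1}
FOLLOW(S) = {$}
FOLLOW(Y) = {1}
Therefore, FOLLOW(Y) = {1}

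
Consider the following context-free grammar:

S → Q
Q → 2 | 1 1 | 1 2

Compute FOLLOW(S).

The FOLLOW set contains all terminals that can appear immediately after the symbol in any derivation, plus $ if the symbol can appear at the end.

We compute FOLLOW(S) using the standard algorithm.
FOLLOW(S) starts with {$}.
FIRST(Q) = {1, 2}
FIRST(S) = {1, 2}
FOLLOW(Q) = {$}
FOLLOW(S) = {$}
Therefore, FOLLOW(S) = {$}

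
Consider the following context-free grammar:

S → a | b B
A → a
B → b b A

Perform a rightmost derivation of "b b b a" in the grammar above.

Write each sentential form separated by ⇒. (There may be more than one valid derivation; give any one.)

S ⇒ b B ⇒ b b b A ⇒ b b b a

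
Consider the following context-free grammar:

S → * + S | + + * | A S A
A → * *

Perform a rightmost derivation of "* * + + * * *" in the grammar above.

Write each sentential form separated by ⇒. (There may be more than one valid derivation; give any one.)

S ⇒ A S A ⇒ A S * * ⇒ A + + * * * ⇒ * * + + * * *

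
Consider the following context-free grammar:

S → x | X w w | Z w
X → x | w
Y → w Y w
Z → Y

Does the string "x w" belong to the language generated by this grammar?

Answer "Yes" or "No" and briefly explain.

No - no valid derivation exists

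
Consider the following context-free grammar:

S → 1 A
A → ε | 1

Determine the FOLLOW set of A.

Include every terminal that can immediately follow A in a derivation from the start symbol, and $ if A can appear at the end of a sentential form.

We compute FOLLOW(A) using the standard algorithm.
FOLLOW(S) starts with {$}.
FIRST(A) = {1, ε}
FIRST(S) = {1}
FOLLOW(A) = {$}
FOLLOW(S) = {$}
Therefore, FOLLOW(A) = {$}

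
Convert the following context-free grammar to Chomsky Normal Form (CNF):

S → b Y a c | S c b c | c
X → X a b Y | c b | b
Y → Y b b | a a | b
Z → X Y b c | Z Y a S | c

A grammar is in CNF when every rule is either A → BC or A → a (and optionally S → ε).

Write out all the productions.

TB → b; TA → a; TC → c; S → c; X → b; Y → b; Z → c; S → TB X0; X0 → Y X1; X1 → TA TC; S → S X2; X2 → TC X3; X3 → TB TC; X → X X4; X4 → TA X5; X5 → TB Y; X → TC TB; Y → Y X6; X6 → TB TB; Y → TA TA; Z → X X7; X7 → Y X8; X8 → TB TC; Z → Z X9; X9 → Y X10; X10 → TA S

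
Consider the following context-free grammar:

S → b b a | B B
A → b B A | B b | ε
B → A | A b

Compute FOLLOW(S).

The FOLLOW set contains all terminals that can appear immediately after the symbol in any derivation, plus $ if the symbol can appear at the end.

We compute FOLLOW(S) using the standard algorithm.
FOLLOW(S) starts with {$}.
FIRST(A) = {b, ε}
FIRST(B) = {b, ε}
FIRST(S) = {b, ε}
FOLLOW(A) = {$, b}
FOLLOW(B) = {$, b}
FOLLOW(S) = {$}
Therefore, FOLLOW(S) = {$}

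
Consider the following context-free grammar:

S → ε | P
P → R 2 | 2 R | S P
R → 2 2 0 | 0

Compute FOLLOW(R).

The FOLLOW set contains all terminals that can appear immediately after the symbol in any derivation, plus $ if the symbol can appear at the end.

We compute FOLLOW(R) using the standard algorithm.
FOLLOW(S) starts with {$}.
FIRST(P) = {0, 2}
FIRST(R) = {0, 2}
FIRST(S) = {0, 2, ε}
FOLLOW(P) = {$, 0, 2}
FOLLOW(R) = {$, 0, 2}
FOLLOW(S) = {$, 0, 2}
Therefore, FOLLOW(R) = {$, 0, 2}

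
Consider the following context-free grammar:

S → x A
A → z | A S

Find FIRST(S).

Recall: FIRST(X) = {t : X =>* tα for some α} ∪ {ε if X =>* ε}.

We compute FIRST(S) using the standard algorithm.
FIRST(A) = {z}
FIRST(S) = {x}
Therefore, FIRST(S) = {x}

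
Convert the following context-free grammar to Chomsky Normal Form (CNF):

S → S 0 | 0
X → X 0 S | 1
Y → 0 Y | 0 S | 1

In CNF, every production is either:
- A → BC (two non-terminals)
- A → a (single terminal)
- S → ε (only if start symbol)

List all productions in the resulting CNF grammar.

T0 → 0; S → 0; X → 1; Y → 1; S → S T0; X → X X0; X0 → T0 S; Y → T0 Y; Y → T0 S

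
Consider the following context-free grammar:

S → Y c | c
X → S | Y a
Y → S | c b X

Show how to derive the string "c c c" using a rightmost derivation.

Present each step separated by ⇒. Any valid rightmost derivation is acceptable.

S ⇒ Y c ⇒ S c ⇒ Y c c ⇒ S c c ⇒ c c c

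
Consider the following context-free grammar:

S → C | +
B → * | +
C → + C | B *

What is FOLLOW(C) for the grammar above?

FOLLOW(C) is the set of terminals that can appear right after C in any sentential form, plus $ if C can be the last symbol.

We compute FOLLOW(C) using the standard algorithm.
FOLLOW(S) starts with {$}.
FIRST(B) = {*, +}
FIRST(C) = {*, +}
FIRST(S) = {*, +}
FOLLOW(B) = {*}
FOLLOW(C) = {$}
FOLLOW(S) = {$}
Therefore, FOLLOW(C) = {$}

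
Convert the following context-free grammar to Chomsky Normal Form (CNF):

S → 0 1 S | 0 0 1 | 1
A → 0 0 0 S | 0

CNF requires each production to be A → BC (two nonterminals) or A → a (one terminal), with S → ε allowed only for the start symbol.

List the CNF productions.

T0 → 0; T1 → 1; S → 1; A → 0; S → T0 X0; X0 → T1 S; S → T0 X1; X1 → T0 T1; A → T0 X2; X2 → T0 X3; X3 → T0 S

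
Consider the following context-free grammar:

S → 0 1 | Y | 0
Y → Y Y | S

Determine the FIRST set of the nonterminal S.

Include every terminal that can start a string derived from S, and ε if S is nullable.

We compute FIRST(S) using the standard algorithm.
FIRST(S) = {0}
FIRST(Y) = {0}
Therefore, FIRST(S) = {0}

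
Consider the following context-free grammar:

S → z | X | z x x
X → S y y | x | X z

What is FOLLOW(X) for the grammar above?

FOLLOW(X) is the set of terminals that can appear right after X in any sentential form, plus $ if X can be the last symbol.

We compute FOLLOW(X) using the standard algorithm.
FOLLOW(S) starts with {$}.
FIRST(S) = {x, z}
FIRST(X) = {x, z}
FOLLOW(S) = {$, y}
FOLLOW(X) = {$, y, z}
Therefore, FOLLOW(X) = {$, y, z}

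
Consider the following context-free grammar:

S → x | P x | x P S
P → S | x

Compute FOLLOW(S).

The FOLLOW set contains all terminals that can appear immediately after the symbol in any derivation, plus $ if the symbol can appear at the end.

We compute FOLLOW(S) using the standard algorithm.
FOLLOW(S) starts with {$}.
FIRST(P) = {x}
FIRST(S) = {x}
FOLLOW(P) = {x}
FOLLOW(S) = {$, x}
Therefore, FOLLOW(S) = {$, x}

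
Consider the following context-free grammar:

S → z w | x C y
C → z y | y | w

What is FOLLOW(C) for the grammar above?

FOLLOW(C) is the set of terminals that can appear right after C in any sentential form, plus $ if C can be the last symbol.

We compute FOLLOW(C) using the standard algorithm.
FOLLOW(S) starts with {$}.
FIRST(C) = {w, y, z}
FIRST(S) = {x, z}
FOLLOW(C) = {y}
FOLLOW(S) = {$}
Therefore, FOLLOW(C) = {y}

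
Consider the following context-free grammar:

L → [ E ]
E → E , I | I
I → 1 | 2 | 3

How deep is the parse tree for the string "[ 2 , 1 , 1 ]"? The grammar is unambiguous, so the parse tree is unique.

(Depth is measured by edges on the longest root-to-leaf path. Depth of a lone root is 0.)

5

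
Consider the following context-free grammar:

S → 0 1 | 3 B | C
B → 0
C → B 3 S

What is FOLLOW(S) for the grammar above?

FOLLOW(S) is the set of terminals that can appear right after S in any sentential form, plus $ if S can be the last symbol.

We compute FOLLOW(S) using the standard algorithm.
FOLLOW(S) starts with {$}.
FIRST(B) = {0}
FIRST(C) = {0}
FIRST(S) = {0, 3}
FOLLOW(B) = {$, 3}
FOLLOW(C) = {$}
FOLLOW(S) = {$}
Therefore, FOLLOW(S) = {$}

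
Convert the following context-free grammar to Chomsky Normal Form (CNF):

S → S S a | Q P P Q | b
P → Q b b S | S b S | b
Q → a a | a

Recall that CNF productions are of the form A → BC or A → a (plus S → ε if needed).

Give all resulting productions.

TA → a; S → b; TB → b; P → b; Q → a; S → S X0; X0 → S TA; S → Q X1; X1 → P X2; X2 → P Q; P → Q X3; X3 → TB X4; X4 → TB S; P → S X5; X5 → TB S; Q → TA TA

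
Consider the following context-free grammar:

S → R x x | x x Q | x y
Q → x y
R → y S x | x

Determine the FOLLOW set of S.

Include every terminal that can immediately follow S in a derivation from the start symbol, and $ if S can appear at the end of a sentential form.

We compute FOLLOW(S) using the standard algorithm.
FOLLOW(S) starts with {$}.
FIRST(Q) = {x}
FIRST(R) = {x, y}
FIRST(S) = {x, y}
FOLLOW(Q) = {$, x}
FOLLOW(R) = {x}
FOLLOW(S) = {$, x}
Therefore, FOLLOW(S) = {$, x}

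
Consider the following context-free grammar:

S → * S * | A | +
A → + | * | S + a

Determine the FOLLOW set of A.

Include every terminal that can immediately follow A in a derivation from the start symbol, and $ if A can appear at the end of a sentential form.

We compute FOLLOW(A) using the standard algorithm.
FOLLOW(S) starts with {$}.
FIRST(A) = {*, +}
FIRST(S) = {*, +}
FOLLOW(A) = {$, *, +}
FOLLOW(S) = {$, *, +}
Therefore, FOLLOW(A) = {$, *, +}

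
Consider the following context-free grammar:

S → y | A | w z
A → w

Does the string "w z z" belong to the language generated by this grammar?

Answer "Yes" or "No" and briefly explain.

No - no valid derivation exists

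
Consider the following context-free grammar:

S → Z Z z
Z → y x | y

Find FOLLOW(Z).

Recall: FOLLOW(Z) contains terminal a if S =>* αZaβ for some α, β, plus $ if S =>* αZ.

We compute FOLLOW(Z) using the standard algorithm.
FOLLOW(S) starts with {$}.
FIRST(S) = {y}
FIRST(Z) = {y}
FOLLOW(S) = {$}
FOLLOW(Z) = {y, z}
Therefore, FOLLOW(Z) = {y, z}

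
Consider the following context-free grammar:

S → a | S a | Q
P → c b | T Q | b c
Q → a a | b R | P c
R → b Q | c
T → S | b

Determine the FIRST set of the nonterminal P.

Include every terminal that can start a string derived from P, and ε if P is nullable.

We compute FIRST(P) using the standard algorithm.
FIRST(P) = {a, b, c}
FIRST(Q) = {a, b, c}
FIRST(R) = {b, c}
FIRST(S) = {a, b, c}
FIRST(T) = {a, b, c}
Therefore, FIRST(P) = {a, b, c}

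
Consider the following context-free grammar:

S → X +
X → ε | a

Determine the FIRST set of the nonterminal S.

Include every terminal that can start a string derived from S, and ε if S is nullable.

We compute FIRST(S) using the standard algorithm.
FIRST(S) = {+, a}
FIRST(X) = {a, ε}
Therefore, FIRST(S) = {+, a}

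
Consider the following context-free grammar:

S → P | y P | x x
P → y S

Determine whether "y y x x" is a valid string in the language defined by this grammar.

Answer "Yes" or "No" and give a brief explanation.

Yes - a valid derivation exists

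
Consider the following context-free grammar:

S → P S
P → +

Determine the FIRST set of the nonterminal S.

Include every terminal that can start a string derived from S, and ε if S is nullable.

We compute FIRST(S) using the standard algorithm.
FIRST(P) = {+}
FIRST(S) = {+}
Therefore, FIRST(S) = {+}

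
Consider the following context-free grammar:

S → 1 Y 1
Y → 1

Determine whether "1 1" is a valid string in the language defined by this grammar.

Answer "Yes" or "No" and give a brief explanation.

No - no valid derivation exists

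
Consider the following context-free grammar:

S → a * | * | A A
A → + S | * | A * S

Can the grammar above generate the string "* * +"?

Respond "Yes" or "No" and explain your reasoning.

No - no valid derivation exists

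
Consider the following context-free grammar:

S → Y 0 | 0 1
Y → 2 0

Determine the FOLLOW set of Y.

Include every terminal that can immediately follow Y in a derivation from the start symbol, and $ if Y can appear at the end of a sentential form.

We compute FOLLOW(Y) using the standard algorithm.
FOLLOW(S) starts with {$}.
FIRST(S) = {0, 2}
FIRST(Y) = {2}
FOLLOW(S) = {$}
FOLLOW(Y) = {0}
Therefore, FOLLOW(Y) = {0}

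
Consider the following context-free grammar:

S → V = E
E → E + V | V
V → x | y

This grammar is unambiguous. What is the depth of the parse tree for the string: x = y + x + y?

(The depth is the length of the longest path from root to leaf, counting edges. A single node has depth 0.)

5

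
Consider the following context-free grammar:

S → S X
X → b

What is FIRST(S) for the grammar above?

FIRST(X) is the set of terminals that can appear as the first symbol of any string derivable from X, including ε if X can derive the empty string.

We compute FIRST(S) using the standard algorithm.
FIRST(S) = {}
FIRST(X) = {b}
Therefore, FIRST(S) = {}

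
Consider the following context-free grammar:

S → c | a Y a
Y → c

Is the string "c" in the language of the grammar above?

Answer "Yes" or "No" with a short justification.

Yes - a valid derivation exists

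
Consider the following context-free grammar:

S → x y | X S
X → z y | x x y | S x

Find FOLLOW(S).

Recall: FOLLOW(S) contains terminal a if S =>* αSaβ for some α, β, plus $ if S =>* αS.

We compute FOLLOW(S) using the standard algorithm.
FOLLOW(S) starts with {$}.
FIRST(S) = {x, z}
FIRST(X) = {x, z}
FOLLOW(S) = {$, x}
FOLLOW(X) = {x, z}
Therefore, FOLLOW(S) = {$, x}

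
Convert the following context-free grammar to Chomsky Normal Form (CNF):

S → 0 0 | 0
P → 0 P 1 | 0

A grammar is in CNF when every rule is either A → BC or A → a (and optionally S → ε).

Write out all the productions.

T0 → 0; S → 0; T1 → 1; P → 0; S → T0 T0; P → T0 X0; X0 → P T1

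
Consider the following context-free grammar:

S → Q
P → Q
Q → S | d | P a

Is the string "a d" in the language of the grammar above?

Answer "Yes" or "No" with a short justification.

No - no valid derivation exists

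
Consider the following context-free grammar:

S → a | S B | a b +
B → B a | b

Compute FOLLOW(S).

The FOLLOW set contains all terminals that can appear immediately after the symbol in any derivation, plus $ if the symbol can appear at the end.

We compute FOLLOW(S) using the standard algorithm.
FOLLOW(S) starts with {$}.
FIRST(B) = {b}
FIRST(S) = {a}
FOLLOW(B) = {$, a, b}
FOLLOW(S) = {$, b}
Therefore, FOLLOW(S) = {$, b}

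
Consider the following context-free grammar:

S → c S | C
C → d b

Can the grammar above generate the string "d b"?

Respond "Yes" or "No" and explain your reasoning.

Yes - a valid derivation exists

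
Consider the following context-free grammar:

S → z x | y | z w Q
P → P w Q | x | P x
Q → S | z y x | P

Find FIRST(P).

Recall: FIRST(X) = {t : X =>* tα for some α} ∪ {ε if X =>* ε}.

We compute FIRST(P) using the standard algorithm.
FIRST(P) = {x}
FIRST(Q) = {x, y, z}
FIRST(S) = {y, z}
Therefore, FIRST(P) = {x}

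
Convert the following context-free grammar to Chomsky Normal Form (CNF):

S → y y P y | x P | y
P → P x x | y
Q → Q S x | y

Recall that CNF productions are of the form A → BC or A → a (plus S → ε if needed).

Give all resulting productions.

TY → y; TX → x; S → y; P → y; Q → y; S → TY X0; X0 → TY X1; X1 → P TY; S → TX P; P → P X2; X2 → TX TX; Q → Q X3; X3 → S TX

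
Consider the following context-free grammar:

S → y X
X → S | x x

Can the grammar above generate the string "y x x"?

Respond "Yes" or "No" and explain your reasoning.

Yes - a valid derivation exists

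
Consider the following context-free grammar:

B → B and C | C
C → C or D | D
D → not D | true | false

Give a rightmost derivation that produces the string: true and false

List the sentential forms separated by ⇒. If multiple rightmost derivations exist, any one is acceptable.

B ⇒ B and C ⇒ B and D ⇒ B and false ⇒ C and false ⇒ D and false ⇒ true and false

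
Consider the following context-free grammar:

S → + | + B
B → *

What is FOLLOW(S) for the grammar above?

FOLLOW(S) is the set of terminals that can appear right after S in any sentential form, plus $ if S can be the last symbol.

We compute FOLLOW(S) using the standard algorithm.
FOLLOW(S) starts with {$}.
FIRST(B) = {*}
FIRST(S) = {+}
FOLLOW(B) = {$}
FOLLOW(S) = {$}
Therefore, FOLLOW(S) = {$}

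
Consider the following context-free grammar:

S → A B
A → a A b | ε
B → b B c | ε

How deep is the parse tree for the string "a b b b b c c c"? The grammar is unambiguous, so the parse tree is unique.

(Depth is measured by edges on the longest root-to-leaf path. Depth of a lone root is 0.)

5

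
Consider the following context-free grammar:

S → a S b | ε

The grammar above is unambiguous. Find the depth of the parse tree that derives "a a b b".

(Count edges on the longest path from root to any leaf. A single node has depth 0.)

3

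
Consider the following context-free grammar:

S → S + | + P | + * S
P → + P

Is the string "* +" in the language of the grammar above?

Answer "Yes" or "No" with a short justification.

No - no valid derivation exists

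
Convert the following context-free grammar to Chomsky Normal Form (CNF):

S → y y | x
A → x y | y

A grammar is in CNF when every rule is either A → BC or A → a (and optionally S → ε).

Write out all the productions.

TY → y; S → x; TX → x; A → y; S → TY TY; A → TX TY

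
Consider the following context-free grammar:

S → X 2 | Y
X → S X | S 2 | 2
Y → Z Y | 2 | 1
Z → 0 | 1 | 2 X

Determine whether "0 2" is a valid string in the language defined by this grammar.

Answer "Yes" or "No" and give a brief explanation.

Yes - a valid derivation exists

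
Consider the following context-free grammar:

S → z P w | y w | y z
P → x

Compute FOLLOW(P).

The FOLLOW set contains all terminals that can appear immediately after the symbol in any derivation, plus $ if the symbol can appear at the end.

We compute FOLLOW(P) using the standard algorithm.
FOLLOW(S) starts with {$}.
FIRST(P) = {x}
FIRST(S) = {y, z}
FOLLOW(P) = {w}
FOLLOW(S) = {$}
Therefore, FOLLOW(P) = {w}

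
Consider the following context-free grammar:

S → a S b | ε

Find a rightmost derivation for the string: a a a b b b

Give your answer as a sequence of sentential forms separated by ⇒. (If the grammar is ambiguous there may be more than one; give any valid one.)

S ⇒ a S b ⇒ a a S b b ⇒ a a a S b b b ⇒ a a a b b b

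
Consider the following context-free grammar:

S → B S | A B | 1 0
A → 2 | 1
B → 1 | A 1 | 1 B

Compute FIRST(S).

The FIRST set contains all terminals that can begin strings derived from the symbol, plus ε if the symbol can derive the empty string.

We compute FIRST(S) using the standard algorithm.
FIRST(A) = {1, 2}
FIRST(B) = {1, 2}
FIRST(S) = {1, 2}
Therefore, FIRST(S) = {1, 2}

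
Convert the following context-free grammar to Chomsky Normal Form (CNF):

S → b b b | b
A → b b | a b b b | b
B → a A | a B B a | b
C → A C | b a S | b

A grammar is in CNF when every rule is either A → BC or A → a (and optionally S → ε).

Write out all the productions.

TB → b; S → b; TA → a; A → b; B → b; C → b; S → TB X0; X0 → TB TB; A → TB TB; A → TA X1; X1 → TB X2; X2 → TB TB; B → TA A; B → TA X3; X3 → B X4; X4 → B TA; C → A C; C → TB X5; X5 → TA S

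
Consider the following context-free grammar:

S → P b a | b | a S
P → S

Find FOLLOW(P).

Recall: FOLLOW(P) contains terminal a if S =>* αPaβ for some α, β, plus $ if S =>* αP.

We compute FOLLOW(P) using the standard algorithm.
FOLLOW(S) starts with {$}.
FIRST(P) = {a, b}
FIRST(S) = {a, b}
FOLLOW(P) = {b}
FOLLOW(S) = {$, b}
Therefore, FOLLOW(P) = {b}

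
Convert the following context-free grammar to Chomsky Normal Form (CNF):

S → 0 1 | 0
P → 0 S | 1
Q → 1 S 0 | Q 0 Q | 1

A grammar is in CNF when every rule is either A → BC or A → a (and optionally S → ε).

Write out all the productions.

T0 → 0; T1 → 1; S → 0; P → 1; Q → 1; S → T0 T1; P → T0 S; Q → T1 X0; X0 → S T0; Q → Q X1; X1 → T0 Q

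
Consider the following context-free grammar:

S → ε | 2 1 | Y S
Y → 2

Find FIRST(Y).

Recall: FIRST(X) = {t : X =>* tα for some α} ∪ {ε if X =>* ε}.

We compute FIRST(Y) using the standard algorithm.
FIRST(S) = {2, ε}
FIRST(Y) = {2}
Therefore, FIRST(Y) = {2}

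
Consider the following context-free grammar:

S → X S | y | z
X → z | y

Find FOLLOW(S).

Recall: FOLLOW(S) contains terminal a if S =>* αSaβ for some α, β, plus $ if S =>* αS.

We compute FOLLOW(S) using the standard algorithm.
FOLLOW(S) starts with {$}.
FIRST(S) = {y, z}
FIRST(X) = {y, z}
FOLLOW(S) = {$}
FOLLOW(X) = {y, z}
Therefore, FOLLOW(S) = {$}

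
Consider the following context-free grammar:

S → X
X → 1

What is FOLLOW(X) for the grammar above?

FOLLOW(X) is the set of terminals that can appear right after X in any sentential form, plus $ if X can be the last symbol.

We compute FOLLOW(X) using the standard algorithm.
FOLLOW(S) starts with {$}.
FIRST(S) = {1}
FIRST(X) = {1}
FOLLOW(S) = {$}
FOLLOW(X) = {$}
Therefore, FOLLOW(X) = {$}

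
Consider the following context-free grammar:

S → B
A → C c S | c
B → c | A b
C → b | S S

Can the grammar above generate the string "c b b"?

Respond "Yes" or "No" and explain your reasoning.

No - no valid derivation exists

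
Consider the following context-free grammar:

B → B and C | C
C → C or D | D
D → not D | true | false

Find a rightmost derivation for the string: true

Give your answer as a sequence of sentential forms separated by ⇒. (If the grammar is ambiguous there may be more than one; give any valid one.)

B ⇒ C ⇒ D ⇒ true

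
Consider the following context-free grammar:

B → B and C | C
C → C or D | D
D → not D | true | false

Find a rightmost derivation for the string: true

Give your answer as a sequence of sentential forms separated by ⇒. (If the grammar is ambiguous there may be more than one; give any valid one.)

B ⇒ C ⇒ D ⇒ true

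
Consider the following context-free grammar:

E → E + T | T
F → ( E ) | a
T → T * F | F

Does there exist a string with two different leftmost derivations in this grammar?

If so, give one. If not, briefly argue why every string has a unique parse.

No - every string in the language has a unique leftmost derivation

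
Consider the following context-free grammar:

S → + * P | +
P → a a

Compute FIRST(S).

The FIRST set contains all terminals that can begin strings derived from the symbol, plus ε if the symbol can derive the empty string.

We compute FIRST(S) using the standard algorithm.
FIRST(P) = {a}
FIRST(S) = {+}
Therefore, FIRST(S) = {+}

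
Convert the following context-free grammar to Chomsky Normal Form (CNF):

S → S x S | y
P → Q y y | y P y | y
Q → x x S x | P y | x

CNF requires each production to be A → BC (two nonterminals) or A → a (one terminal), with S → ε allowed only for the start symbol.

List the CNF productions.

TX → x; S → y; TY → y; P → y; Q → x; S → S X0; X0 → TX S; P → Q X1; X1 → TY TY; P → TY X2; X2 → P TY; Q → TX X3; X3 → TX X4; X4 → S TX; Q → P TY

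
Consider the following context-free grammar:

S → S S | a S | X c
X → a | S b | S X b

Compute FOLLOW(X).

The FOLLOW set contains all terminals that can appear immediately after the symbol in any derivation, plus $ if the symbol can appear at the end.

We compute FOLLOW(X) using the standard algorithm.
FOLLOW(S) starts with {$}.
FIRST(S) = {a}
FIRST(X) = {a}
FOLLOW(S) = {$, a, b}
FOLLOW(X) = {b, c}
Therefore, FOLLOW(X) = {b, c}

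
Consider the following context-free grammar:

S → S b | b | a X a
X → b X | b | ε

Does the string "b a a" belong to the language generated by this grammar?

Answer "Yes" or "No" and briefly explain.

No - no valid derivation exists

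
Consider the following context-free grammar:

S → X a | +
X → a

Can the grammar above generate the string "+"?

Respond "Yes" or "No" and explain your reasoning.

Yes - a valid derivation exists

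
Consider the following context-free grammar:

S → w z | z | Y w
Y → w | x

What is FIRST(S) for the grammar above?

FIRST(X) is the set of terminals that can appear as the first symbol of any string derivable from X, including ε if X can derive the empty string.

We compute FIRST(S) using the standard algorithm.
FIRST(S) = {w, x, z}
FIRST(Y) = {w, x}
Therefore, FIRST(S) = {w, x, z}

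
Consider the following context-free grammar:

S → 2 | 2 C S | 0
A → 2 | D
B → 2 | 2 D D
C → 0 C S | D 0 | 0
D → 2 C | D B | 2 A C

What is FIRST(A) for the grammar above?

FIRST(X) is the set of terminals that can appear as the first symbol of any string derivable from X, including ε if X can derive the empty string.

We compute FIRST(A) using the standard algorithm.
FIRST(A) = {2}
FIRST(B) = {2}
FIRST(C) = {0, 2}
FIRST(D) = {2}
FIRST(S) = {0, 2}
Therefore, FIRST(A) = {2}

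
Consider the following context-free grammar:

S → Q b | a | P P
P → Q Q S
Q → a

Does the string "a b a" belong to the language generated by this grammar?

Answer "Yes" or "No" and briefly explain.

No - no valid derivation exists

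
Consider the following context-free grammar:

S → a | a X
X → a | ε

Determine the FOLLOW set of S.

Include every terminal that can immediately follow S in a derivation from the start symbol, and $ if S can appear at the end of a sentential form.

We compute FOLLOW(S) using the standard algorithm.
FOLLOW(S) starts with {$}.
FIRST(S) = {a}
FIRST(X) = {a, ε}
FOLLOW(S) = {$}
FOLLOW(X) = {$}
Therefore, FOLLOW(S) = {$}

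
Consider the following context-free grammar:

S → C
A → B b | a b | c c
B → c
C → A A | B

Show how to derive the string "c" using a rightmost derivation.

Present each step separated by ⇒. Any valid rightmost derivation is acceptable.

S ⇒ C ⇒ B ⇒ c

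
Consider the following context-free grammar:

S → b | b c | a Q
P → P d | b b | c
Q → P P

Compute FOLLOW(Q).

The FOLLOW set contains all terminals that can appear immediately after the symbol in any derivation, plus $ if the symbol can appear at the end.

We compute FOLLOW(Q) using the standard algorithm.
FOLLOW(S) starts with {$}.
FIRST(P) = {b, c}
FIRST(Q) = {b, c}
FIRST(S) = {a, b}
FOLLOW(P) = {$, b, c, d}
FOLLOW(Q) = {$}
FOLLOW(S) = {$}
Therefore, FOLLOW(Q) = {$}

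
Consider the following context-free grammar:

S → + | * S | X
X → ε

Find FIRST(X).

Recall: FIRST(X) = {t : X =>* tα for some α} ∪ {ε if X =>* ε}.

We compute FIRST(X) using the standard algorithm.
FIRST(S) = {*, +, ε}
FIRST(X) = {ε}
Therefore, FIRST(X) = {ε}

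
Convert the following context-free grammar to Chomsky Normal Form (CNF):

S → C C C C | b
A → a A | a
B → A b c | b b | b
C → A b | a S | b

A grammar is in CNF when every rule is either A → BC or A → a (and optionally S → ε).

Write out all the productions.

S → b; TA → a; A → a; TB → b; TC → c; B → b; C → b; S → C X0; X0 → C X1; X1 → C C; A → TA A; B → A X2; X2 → TB TC; B → TB TB; C → A TB; C → TA S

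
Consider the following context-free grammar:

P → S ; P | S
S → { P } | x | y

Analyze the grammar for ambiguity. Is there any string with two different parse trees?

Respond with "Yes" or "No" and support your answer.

No - the grammar is unambiguous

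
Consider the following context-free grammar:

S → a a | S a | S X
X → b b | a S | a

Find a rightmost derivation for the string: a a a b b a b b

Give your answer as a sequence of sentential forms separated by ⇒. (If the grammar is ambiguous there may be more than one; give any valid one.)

S ⇒ S X ⇒ S b b ⇒ S a b b ⇒ S X a b b ⇒ S b b a b b ⇒ S a b b a b b ⇒ a a a b b a b b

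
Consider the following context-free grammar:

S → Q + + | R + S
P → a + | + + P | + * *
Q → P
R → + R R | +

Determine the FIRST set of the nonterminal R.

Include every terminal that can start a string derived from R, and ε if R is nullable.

We compute FIRST(R) using the standard algorithm.
FIRST(P) = {+, a}
FIRST(Q) = {+, a}
FIRST(R) = {+}
FIRST(S) = {+, a}
Therefore, FIRST(R) = {+}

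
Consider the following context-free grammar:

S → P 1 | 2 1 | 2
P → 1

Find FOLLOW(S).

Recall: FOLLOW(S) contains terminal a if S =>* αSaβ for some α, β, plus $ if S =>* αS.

We compute FOLLOW(S) using the standard algorithm.
FOLLOW(S) starts with {$}.
FIRST(P) = {1}
FIRST(S) = {1, 2}
FOLLOW(P) = {1}
FOLLOW(S) = {$}
Therefore, FOLLOW(S) = {$}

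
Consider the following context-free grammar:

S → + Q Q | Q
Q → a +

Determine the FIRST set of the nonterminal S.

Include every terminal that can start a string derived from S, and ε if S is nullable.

We compute FIRST(S) using the standard algorithm.
FIRST(Q) = {a}
FIRST(S) = {+, a}
Therefore, FIRST(S) = {+, a}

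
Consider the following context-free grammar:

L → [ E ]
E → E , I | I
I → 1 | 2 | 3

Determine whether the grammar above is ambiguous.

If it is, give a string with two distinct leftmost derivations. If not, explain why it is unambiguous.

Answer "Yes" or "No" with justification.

No - the grammar is unambiguous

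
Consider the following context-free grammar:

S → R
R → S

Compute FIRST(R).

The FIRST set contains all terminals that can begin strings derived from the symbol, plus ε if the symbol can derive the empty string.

We compute FIRST(R) using the standard algorithm.
FIRST(R) = {}
FIRST(S) = {}
Therefore, FIRST(R) = {}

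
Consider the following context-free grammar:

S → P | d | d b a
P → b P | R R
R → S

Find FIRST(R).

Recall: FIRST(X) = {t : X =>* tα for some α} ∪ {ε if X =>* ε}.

We compute FIRST(R) using the standard algorithm.
FIRST(P) = {b, d}
FIRST(R) = {b, d}
FIRST(S) = {b, d}
Therefore, FIRST(R) = {b, d}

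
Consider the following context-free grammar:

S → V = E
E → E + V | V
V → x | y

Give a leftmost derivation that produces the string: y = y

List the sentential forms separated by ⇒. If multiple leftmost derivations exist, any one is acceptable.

S ⇒ V = E ⇒ y = E ⇒ y = V ⇒ y = y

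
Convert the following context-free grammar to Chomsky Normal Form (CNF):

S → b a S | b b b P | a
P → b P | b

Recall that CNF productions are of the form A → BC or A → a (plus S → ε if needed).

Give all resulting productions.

TB → b; TA → a; S → a; P → b; S → TB X0; X0 → TA S; S → TB X1; X1 → TB X2; X2 → TB P; P → TB P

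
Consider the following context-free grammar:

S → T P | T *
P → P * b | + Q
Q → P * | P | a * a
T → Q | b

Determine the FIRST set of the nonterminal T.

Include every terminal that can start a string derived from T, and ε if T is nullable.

We compute FIRST(T) using the standard algorithm.
FIRST(P) = {+}
FIRST(Q) = {+, a}
FIRST(S) = {+, a, b}
FIRST(T) = {+, a, b}
Therefore, FIRST(T) = {+, a, b}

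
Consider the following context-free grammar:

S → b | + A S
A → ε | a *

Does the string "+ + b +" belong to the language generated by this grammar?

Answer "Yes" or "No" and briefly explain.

No - no valid derivation exists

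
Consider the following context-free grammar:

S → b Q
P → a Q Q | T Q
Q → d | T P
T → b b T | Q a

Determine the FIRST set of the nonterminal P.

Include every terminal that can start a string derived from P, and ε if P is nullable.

We compute FIRST(P) using the standard algorithm.
FIRST(P) = {a, b, d}
FIRST(Q) = {b, d}
FIRST(S) = {b}
FIRST(T) = {b, d}
Therefore, FIRST(P) = {a, b, d}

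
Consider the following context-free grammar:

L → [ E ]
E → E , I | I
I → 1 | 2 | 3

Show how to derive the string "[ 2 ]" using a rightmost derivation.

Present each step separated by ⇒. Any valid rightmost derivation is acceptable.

L ⇒ [ E ] ⇒ [ I ] ⇒ [ 2 ]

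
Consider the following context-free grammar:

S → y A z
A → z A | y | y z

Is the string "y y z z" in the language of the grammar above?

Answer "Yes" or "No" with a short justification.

Yes - a valid derivation exists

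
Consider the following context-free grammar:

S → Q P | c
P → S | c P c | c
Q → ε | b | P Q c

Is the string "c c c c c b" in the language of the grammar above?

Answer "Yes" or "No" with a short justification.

No - no valid derivation exists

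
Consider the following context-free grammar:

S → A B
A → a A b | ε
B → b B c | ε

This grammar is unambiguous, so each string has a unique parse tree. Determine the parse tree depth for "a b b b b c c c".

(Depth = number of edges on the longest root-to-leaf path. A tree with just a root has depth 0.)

5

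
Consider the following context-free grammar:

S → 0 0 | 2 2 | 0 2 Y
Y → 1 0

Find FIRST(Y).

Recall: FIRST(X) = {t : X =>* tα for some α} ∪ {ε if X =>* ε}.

We compute FIRST(Y) using the standard algorithm.
FIRST(S) = {0, 2}
FIRST(Y) = {1}
Therefore, FIRST(Y) = {1}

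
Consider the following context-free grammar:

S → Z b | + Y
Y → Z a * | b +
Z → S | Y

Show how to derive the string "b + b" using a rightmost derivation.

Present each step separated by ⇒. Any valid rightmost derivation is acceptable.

S ⇒ Z b ⇒ Y b ⇒ b + b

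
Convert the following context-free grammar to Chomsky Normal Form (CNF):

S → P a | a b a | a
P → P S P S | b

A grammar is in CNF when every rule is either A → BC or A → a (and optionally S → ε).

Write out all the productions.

TA → a; TB → b; S → a; P → b; S → P TA; S → TA X0; X0 → TB TA; P → P X1; X1 → S X2; X2 → P S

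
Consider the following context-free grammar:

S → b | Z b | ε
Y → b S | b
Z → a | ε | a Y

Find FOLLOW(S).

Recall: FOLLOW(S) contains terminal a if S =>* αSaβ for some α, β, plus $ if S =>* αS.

We compute FOLLOW(S) using the standard algorithm.
FOLLOW(S) starts with {$}.
FIRST(S) = {a, b, ε}
FIRST(Y) = {b}
FIRST(Z) = {a, ε}
FOLLOW(S) = {$, b}
FOLLOW(Y) = {b}
FOLLOW(Z) = {b}
Therefore, FOLLOW(S) = {$, b}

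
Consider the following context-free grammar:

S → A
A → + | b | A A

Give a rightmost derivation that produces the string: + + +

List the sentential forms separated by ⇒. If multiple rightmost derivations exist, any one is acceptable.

S ⇒ A ⇒ A A ⇒ A + ⇒ A A + ⇒ A + + ⇒ + + +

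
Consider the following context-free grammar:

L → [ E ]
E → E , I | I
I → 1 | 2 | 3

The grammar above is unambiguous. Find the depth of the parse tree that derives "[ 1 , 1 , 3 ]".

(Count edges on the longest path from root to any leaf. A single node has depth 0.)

5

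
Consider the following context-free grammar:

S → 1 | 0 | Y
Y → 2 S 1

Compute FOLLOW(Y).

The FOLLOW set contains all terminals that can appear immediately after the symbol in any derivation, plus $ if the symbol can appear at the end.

We compute FOLLOW(Y) using the standard algorithm.
FOLLOW(S) starts with {$}.
FIRST(S) = {0, 1, 2}
FIRST(Y) = {2}
FOLLOW(S) = {$, 1}
FOLLOW(Y) = {$, 1}
Therefore, FOLLOW(Y) = {$, 1}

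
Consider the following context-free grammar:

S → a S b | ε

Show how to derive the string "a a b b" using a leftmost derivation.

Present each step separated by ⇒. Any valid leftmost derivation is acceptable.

S ⇒ a S b ⇒ a a S b b ⇒ a a b b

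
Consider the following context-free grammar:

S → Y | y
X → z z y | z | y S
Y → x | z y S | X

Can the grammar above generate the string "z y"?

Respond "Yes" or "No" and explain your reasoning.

No - no valid derivation exists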